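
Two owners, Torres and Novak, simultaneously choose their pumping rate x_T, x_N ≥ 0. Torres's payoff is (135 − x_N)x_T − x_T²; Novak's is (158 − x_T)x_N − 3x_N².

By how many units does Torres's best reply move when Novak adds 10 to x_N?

Expanding Torres's payoff: 135x_T − x_Nx_T − x_T².
∂π/∂x_T = 135 − x_N − 2x_T = 0, so x_T = 67.5 − 0.5x_N.
The reaction-function slope is −0.5, so a 10-unit rise in x_N moves x_T by −0.5 × 10 = −5. Torres's best response falls — the actions are strategic substitutes.

-5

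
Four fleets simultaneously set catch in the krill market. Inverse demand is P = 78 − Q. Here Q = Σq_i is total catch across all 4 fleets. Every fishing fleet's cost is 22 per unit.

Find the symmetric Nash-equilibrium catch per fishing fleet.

11.2

A representative fishing fleet's profit is π_i = q_i(78 − Q) − 22q_i, with Q = q_i + Σ_{j≠i} q_j.
First-order condition: 56 − 2q_i − Σ_{j≠i} q_j = 0.
Imposing symmetry (q_j = q for all j) turns Σ_{j≠i} q_j into 3q, so 56 = 5q and q = 11.2.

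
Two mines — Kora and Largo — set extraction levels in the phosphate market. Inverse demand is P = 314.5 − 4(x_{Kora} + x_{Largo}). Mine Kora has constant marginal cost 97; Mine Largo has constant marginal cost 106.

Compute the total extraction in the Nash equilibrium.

Mine Kora's profit: π = x_{Kora}(314.5 − 4(x_{Kora} + x_{Largo})) − 97x_{Kora}.
∂π/∂x_{Kora} = 217.5 − 8x_{Kora} − 4x_{Largo} = 0, so x_{Kora} = 27.1875 − 0.5x_{Largo}.
By the same steps for Largo: x_{Largo} = 26.0625 − 0.5x_{Kora}.
Plugging x_{Largo} into Kora's best response: x_{Kora} = 27.1875 − 0.5(26.0625 − 0.5x_{Kora}) ⇒ 0.75x_{Kora} = 453/32, so x_{Kora} = 18.875.
Then x_{Largo} = 26.0625 − 0.5·18.875 = 16.625.
Total extraction: 18.875 + 16.625 = 35.5.

35.5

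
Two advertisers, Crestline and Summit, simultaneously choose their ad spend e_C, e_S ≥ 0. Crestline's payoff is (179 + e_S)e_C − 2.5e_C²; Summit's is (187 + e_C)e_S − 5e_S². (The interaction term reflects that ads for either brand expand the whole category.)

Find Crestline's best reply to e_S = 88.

53.4

Expanding Crestline's payoff: 179e_C + e_Se_C − 2.5e_C².
∂π/∂e_C = 179 + e_S − 5e_C = 0, so e_C = 35.8 + 0.2e_S.
At e_S = 88: e_C = 35.8 + 0.2·88 = 53.4.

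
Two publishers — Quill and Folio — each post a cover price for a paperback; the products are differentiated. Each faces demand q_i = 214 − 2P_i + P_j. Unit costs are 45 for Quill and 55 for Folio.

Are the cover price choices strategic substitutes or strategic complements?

Quill's profit: π = (P_{Quill} − 45)(214 − 2P_{Quill} + P_{Folio}).
∂π/∂P_{Quill} = 304 − 4P_{Quill} + P_{Folio} = 0 ⇒ P_{Quill} = 76 + 0.25P_{Folio}.
The best-response slope dP_{Quill}/dP_{Folio} = 0.25 > 0: the reaction function is upward-sloping, so the choices are strategic complements.

strategic complements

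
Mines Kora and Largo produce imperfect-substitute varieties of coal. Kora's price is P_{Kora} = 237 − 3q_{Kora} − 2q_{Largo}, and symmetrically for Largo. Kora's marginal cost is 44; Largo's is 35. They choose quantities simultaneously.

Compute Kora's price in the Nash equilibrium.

114.6875

Mine Kora's profit: π = q_{Kora}(237 − 3q_{Kora} − 2q_{Largo}) − 44q_{Kora}.
∂π/∂q_{Kora} = 193 − 6q_{Kora} − 2q_{Largo} = 0 ⇒ q_{Kora} = 193/6 − (1/3)q_{Largo}.
Similarly q_{Largo} = 101/3 − (1/3)q_{Kora}.
Substituting the second reaction function into the first: q_{Kora} = 193/6 − (1/3)(101/3 − (1/3)q_{Kora}), which gives (8/9)q_{Kora} = 377/18 ⇒ q_{Kora} = 23.5625.
Then q_{Largo} = 101/3 − (1/3)·23.5625 = 25.8125.
P_{Kora} = 237 − 3·23.5625 − 2·25.8125 = 114.6875.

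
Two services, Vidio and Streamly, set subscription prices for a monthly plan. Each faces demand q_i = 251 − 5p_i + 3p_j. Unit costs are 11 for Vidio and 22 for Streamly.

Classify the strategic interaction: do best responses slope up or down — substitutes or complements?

Vidio's profit: π = (p_{Vidio} − 11)(251 − 5p_{Vidio} + 3p_{Streamly}).
∂π/∂p_{Vidio} = 306 − 10p_{Vidio} + 3p_{Streamly} = 0 ⇒ p_{Vidio} = 30.6 + 0.3p_{Streamly}.
The best-response slope dp_{Vidio}/dp_{Streamly} = 0.3 > 0: the reaction function is upward-sloping, so the choices are strategic complements.

strategic complements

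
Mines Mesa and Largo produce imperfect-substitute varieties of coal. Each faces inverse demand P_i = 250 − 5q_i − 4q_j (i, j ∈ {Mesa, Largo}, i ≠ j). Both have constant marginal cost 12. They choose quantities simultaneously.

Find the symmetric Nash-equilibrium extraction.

Mine Mesa's profit: π = q_{Mesa}(250 − 5q_{Mesa} − 4q_{Largo}) − 12q_{Mesa}.
∂π/∂q_{Mesa} = 238 − 10q_{Mesa} − 4q_{Largo} = 0 ⇒ q_{Mesa} = 23.8 − 0.4q_{Largo}.
By symmetry q_{Largo} = q_{Mesa}; substituting into the reaction function, 1.4q_{Mesa} = 23.8 and q_{Mesa} = 17.

17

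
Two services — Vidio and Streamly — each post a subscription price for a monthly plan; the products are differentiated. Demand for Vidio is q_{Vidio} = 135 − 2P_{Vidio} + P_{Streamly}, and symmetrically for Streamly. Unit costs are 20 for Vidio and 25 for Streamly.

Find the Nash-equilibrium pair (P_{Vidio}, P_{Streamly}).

Vidio's profit: π = (P_{Vidio} − 20)(135 − 2P_{Vidio} + P_{Streamly}).
∂π/∂P_{Vidio} = 175 − 4P_{Vidio} + P_{Streamly} = 0 ⇒ P_{Vidio} = 43.75 + 0.25P_{Streamly}.
Similarly P_{Streamly} = 46.25 + 0.25P_{Vidio}.
Substituting the second reaction function into the first: P_{Vidio} = 43.75 + 0.25(46.25 + 0.25P_{Vidio}), which gives 0.9375P_{Vidio} = 55.3125 ⇒ P_{Vidio} = 59.
Then P_{Streamly} = 46.25 + 0.25·59 = 61.

59, 61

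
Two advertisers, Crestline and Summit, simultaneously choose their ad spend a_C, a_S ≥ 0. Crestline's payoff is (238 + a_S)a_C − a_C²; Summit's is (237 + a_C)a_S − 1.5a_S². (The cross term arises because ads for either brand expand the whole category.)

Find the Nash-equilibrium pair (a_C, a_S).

Expanding Crestline's payoff: 238a_C + a_Sa_C − a_C².
∂π/∂a_C = 238 + a_S − 2a_C = 0, so a_C = 119 + 0.5a_S.
Likewise for Summit: a_S = 79 + (1/3)a_C.
Solving the two reaction functions simultaneously: (1 − (0.5)(1/3))a_C = 119 + 0.5·79, so (5/6)a_C = 158.5 and a_C = 190.2.
Then a_S = 79 + (1/3)·190.2 = 142.4.

190.2, 142.4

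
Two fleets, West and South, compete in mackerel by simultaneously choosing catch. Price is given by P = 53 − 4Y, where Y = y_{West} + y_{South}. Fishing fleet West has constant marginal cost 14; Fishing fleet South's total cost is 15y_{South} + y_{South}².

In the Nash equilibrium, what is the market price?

28.875

Fishing fleet West's profit: π = y_{West}(53 − 4(y_{West} + y_{South})) − 14y_{West}.
∂π/∂y_{West} = 39 − 8y_{West} − 4y_{South} = 0, so y_{West} = 4.875 − 0.5y_{South}.
For South: ∂π/∂y_{South} = 38 − 10y_{South} − 4y_{West} = 0 ⇒ y_{South} = 3.8 − 0.4y_{West}.
Plugging y_{South} into West's best response: y_{West} = 4.875 − 0.5(3.8 − 0.4y_{West}) ⇒ 0.8y_{West} = 2.975, so y_{West} = 119/32.
Then y_{South} = 3.8 − 0.4·(119/32) = 2.3125.
Equilibrium price: P = 53 − 4·(193/32) = 28.875.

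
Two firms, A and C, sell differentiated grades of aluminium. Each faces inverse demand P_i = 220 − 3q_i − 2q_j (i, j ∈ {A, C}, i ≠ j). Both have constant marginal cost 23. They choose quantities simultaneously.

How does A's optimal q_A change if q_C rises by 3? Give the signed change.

-1

Firm A's profit: π = q_A(220 − 3q_A − 2q_C) − 23q_A.
∂π/∂q_A = 197 − 6q_A − 2q_C = 0 ⇒ q_A = 197/6 − (1/3)q_C.
The reaction-function slope is −1/3, so a 3-unit rise in q_C moves q_A by −1/3 × 3 = −1. A's best response falls — the actions are strategic substitutes.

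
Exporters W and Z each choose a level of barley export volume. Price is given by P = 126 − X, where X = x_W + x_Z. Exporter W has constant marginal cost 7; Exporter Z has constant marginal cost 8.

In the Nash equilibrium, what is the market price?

Exporter W's profit: π = x_W(126 − (x_W + x_Z)) − 7x_W.
∂π/∂x_W = 119 − 2x_W − x_Z = 0, so x_W = 59.5 − 0.5x_Z.
By the same steps for Z: x_Z = 59 − 0.5x_W.
Substituting the second reaction function into the first: x_W = 59.5 − 0.5(59 − 0.5x_W), which gives 0.75x_W = 30 ⇒ x_W = 40.
Then x_Z = 59 − 0.5·40 = 39.
Equilibrium price: P = 126 − 79 = 47.

47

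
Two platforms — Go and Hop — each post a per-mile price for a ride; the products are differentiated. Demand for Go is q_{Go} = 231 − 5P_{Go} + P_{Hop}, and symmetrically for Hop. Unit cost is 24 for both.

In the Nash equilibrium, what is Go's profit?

1125

Go's profit: π = (P_{Go} − 24)(231 − 5P_{Go} + P_{Hop}).
∂π/∂P_{Go} = 351 − 10P_{Go} + P_{Hop} = 0 ⇒ P_{Go} = 35.1 + 0.1P_{Hop}.
The game is symmetric, so in equilibrium P_{Hop} = P_{Go}: the reaction function gives 0.9P_{Go} = 35.1, hence P_{Go} = 39.
q_{Go} = 231 − 5·39 + 39 = 75.
Profit = (39 − 24)·75 = 1125.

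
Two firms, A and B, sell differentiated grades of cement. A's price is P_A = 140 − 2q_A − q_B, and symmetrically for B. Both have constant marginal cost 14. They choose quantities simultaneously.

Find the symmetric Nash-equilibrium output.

25.2

Firm A's profit: π = q_A(140 − 2q_A − q_B) − 14q_A.
∂π/∂q_A = 126 − 4q_A − q_B = 0 ⇒ q_A = 31.5 − 0.25q_B.
Setting q_A = q_B in the reaction function: q_A = 31.5 − 0.25q_A, so q_A = 31.5 / 1.25 = 25.2.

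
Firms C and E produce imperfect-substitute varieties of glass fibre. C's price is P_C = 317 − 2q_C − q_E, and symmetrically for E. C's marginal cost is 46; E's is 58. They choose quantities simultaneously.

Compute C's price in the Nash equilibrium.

Firm C's profit: π = q_C(317 − 2q_C − q_E) − 46q_C.
∂π/∂q_C = 271 − 4q_C − q_E = 0 ⇒ q_C = 67.75 − 0.25q_E.
Similarly q_E = 64.75 − 0.25q_C.
Solving the two reaction functions simultaneously: (1 − (−0.25)(−0.25))q_C = 67.75 − 0.25·64.75, so 0.9375q_C = 51.5625 and q_C = 55.
Then q_E = 64.75 − 0.25·55 = 51.
P_C = 317 − 2·55 − 51 = 156.

156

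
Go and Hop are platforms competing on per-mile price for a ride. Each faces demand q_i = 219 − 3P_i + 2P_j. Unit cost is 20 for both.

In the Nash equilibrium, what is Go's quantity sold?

Go's profit: π = (P_{Go} − 20)(219 − 3P_{Go} + 2P_{Hop}).
∂π/∂P_{Go} = 279 − 6P_{Go} + 2P_{Hop} = 0 ⇒ P_{Go} = 46.5 + (1/3)P_{Hop}.
Setting P_{Go} = P_{Hop} in the reaction function: P_{Go} = 46.5 + (1/3)P_{Go}, so P_{Go} = 46.5 / (2/3) = 69.75.
q_{Go} = 219 − 3·69.75 + 2·69.75 = 149.25.

149.25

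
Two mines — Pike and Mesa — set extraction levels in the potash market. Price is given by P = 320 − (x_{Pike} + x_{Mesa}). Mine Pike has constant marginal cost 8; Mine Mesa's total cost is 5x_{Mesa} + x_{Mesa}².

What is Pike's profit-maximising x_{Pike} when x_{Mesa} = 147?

Mine Pike's profit: π = x_{Pike}(320 − (x_{Pike} + x_{Mesa})) − 8x_{Pike}.
∂π/∂x_{Pike} = 312 − 2x_{Pike} − x_{Mesa} = 0, so x_{Pike} = 156 − 0.5x_{Mesa}.
At x_{Mesa} = 147: x_{Pike} = 156 − 0.5·147 = 82.5.

82.5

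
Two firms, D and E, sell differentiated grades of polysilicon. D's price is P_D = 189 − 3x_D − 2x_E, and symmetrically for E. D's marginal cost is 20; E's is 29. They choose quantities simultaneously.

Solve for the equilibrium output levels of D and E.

Firm D's profit: π = x_D(189 − 3x_D − 2x_E) − 20x_D.
∂π/∂x_D = 169 − 6x_D − 2x_E = 0 ⇒ x_D = 169/6 − (1/3)x_E.
Similarly x_E = 80/3 − (1/3)x_D.
Substituting the second reaction function into the first: x_D = 169/6 − (1/3)(80/3 − (1/3)x_D), which gives (8/9)x_D = 347/18 ⇒ x_D = 21.6875.
Then x_E = 80/3 − (1/3)·21.6875 = 19.4375.

21.6875, 19.4375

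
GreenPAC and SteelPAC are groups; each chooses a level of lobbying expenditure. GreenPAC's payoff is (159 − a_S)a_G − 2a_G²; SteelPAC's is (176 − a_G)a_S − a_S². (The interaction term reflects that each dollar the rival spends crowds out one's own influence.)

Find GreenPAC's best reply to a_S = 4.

Expanding GreenPAC's payoff: 159a_G − a_Sa_G − 2a_G².
∂π/∂a_G = 159 − a_S − 4a_G = 0, so a_G = 39.75 − 0.25a_S.
At a_S = 4: a_G = 39.75 − 0.25·4 = 38.75.

38.75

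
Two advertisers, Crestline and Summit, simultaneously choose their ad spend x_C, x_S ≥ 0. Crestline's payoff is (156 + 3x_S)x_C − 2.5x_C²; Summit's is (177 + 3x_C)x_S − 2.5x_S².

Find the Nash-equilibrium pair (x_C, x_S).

Expanding Crestline's payoff: 156x_C + 3x_Sx_C − 2.5x_C².
∂π/∂x_C = 156 + 3x_S − 5x_C = 0, so x_C = 31.2 + 0.6x_S.
Likewise for Summit: x_S = 35.4 + 0.6x_C.
Solving the two reaction functions simultaneously: (1 − (0.6)(0.6))x_C = 31.2 + 0.6·35.4, so 0.64x_C = 52.44 and x_C = 81.9375.
Then x_S = 35.4 + 0.6·81.9375 = 84.5625.

81.9375, 84.5625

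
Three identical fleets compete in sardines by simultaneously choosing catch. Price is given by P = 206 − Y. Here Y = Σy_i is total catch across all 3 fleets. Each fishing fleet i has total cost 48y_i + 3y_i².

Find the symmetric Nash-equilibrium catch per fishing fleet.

A representative fishing fleet's profit is π_i = y_i(206 − Y) − 48y_i − 3y_i², with Y = y_i + Σ_{j≠i} y_j.
First-order condition: 158 − 8y_i − Σ_{j≠i} y_j = 0.
In a symmetric equilibrium every fishing fleet chooses the same y, so Σ_{j≠i} y_j = 2y. The condition becomes 158 − 10y = 0, giving y = 158/10 = 15.8.

15.8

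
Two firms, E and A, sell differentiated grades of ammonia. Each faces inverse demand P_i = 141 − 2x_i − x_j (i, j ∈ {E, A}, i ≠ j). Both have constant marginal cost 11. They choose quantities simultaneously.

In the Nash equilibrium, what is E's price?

63

Firm E's profit: π = x_E(141 − 2x_E − x_A) − 11x_E.
∂π/∂x_E = 130 − 4x_E − x_A = 0 ⇒ x_E = 32.5 − 0.25x_A.
By symmetry x_A = x_E; substituting into the reaction function, 1.25x_E = 32.5 and x_E = 26.
P_E = 141 − 2·26 − 26 = 63.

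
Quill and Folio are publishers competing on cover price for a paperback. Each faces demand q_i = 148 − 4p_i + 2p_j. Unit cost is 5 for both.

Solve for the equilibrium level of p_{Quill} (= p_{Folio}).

Quill's profit: π = (p_{Quill} − 5)(148 − 4p_{Quill} + 2p_{Folio}).
∂π/∂p_{Quill} = 168 − 8p_{Quill} + 2p_{Folio} = 0 ⇒ p_{Quill} = 21 + 0.25p_{Folio}.
By symmetry p_{Folio} = p_{Quill}; substituting into the reaction function, 0.75p_{Quill} = 21 and p_{Quill} = 28.

28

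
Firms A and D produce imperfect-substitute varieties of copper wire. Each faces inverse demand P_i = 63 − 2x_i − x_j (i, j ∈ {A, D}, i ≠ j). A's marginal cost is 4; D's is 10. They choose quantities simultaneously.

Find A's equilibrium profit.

Firm A's profit: π = x_A(63 − 2x_A − x_D) − 4x_A.
∂π/∂x_A = 59 − 4x_A − x_D = 0 ⇒ x_A = 14.75 − 0.25x_D.
Similarly x_D = 13.25 − 0.25x_A.
Solving the two reaction functions simultaneously: (1 − (−0.25)(−0.25))x_A = 14.75 − 0.25·13.25, so 0.9375x_A = 11.4375 and x_A = 12.2.
Then x_D = 13.25 − 0.25·12.2 = 10.2.
P_A = 63 − 2·12.2 − 10.2 = 28.4.
Profit = (28.4 − 4)·12.2 = 297.68.

297.68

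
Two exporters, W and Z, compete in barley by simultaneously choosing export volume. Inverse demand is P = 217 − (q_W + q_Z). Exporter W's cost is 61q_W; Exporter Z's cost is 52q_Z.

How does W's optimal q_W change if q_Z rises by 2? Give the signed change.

-1

Exporter W's profit: π = q_W(217 − (q_W + q_Z)) − 61q_W.
∂π/∂q_W = 156 − 2q_W − q_Z = 0, so q_W = 78 − 0.5q_Z.
The reaction-function slope is −0.5, so a 2-unit rise in q_Z moves q_W by −0.5 × 2 = −1. W's best response falls — the actions are strategic substitutes.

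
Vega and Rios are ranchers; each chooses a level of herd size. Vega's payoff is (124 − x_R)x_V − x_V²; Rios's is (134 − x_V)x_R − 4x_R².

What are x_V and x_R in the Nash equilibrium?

57.2, 9.6

Expanding Vega's payoff: 124x_V − x_Rx_V − x_V².
∂π/∂x_V = 124 − x_R − 2x_V = 0, so x_V = 62 − 0.5x_R.
Likewise for Rios: x_R = 16.75 − 0.125x_V.
Solving the two reaction functions simultaneously: (1 − (−0.5)(−0.125))x_V = 62 − 0.5·16.75, so 0.9375x_V = 53.625 and x_V = 57.2.
Then x_R = 16.75 − 0.125·57.2 = 9.6.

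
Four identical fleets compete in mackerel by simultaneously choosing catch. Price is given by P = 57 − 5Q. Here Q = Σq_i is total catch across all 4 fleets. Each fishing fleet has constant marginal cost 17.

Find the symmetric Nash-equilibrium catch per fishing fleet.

A representative fishing fleet's profit is π_i = q_i(57 − 5Q) − 17q_i, with Q = q_i + Σ_{j≠i} q_j.
First-order condition: 40 − 10q_i − 5Σ_{j≠i} q_j = 0.
Imposing symmetry (q_j = q for all j) turns Σ_{j≠i} q_j into 3q, so 40 = 25q and q = 1.6.

1.6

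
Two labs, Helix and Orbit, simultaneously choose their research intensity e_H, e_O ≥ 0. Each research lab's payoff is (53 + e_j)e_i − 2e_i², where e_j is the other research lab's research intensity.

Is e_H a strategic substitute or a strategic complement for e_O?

strategic complements

Helix's payoff is (53 + e_O)e_H − 2e_H².
∂π/∂e_H = 53 + e_O − 4e_H = 0, so e_H = 13.25 + 0.25e_O.
The best-response slope de_H/de_O = 0.25 > 0: the reaction function is upward-sloping, so the choices are strategic complements.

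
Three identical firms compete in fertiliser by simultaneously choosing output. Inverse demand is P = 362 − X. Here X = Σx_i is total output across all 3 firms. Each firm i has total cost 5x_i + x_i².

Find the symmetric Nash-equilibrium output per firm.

A representative firm's profit is π_i = x_i(362 − X) − 5x_i − x_i², with X = x_i + Σ_{j≠i} x_j.
First-order condition: 357 − 4x_i − Σ_{j≠i} x_j = 0.
In a symmetric equilibrium every firm chooses the same x, so Σ_{j≠i} x_j = 2x. The condition becomes 357 − 6x = 0, giving x = 357/6 = 59.5.

59.5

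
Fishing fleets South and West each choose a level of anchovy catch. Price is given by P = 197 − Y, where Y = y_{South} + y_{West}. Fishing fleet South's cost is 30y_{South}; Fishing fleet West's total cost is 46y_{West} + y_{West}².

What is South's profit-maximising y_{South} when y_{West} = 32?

67.5

Fishing fleet South's profit: π = y_{South}(197 − (y_{South} + y_{West})) − 30y_{South}.
∂π/∂y_{South} = 167 − 2y_{South} − y_{West} = 0, so y_{South} = 83.5 − 0.5y_{West}.
At y_{West} = 32: y_{South} = 83.5 − 0.5·32 = 67.5.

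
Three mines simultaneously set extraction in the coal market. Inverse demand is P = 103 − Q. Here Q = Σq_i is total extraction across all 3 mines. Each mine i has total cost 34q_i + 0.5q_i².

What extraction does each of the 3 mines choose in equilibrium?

A representative mine's profit is π_i = q_i(103 − Q) − 34q_i − 0.5q_i², with Q = q_i + Σ_{j≠i} q_j.
First-order condition: 69 − 3q_i − Σ_{j≠i} q_j = 0.
Imposing symmetry (q_j = q for all j) turns Σ_{j≠i} q_j into 2q, so 69 = 5q and q = 13.8.

13.8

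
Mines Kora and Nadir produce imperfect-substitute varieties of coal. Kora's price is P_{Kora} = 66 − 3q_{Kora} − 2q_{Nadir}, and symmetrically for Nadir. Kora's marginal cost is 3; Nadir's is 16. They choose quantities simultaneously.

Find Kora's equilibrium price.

Mine Kora's profit: π = q_{Kora}(66 − 3q_{Kora} − 2q_{Nadir}) − 3q_{Kora}.
∂π/∂q_{Kora} = 63 − 6q_{Kora} − 2q_{Nadir} = 0 ⇒ q_{Kora} = 10.5 − (1/3)q_{Nadir}.
Similarly q_{Nadir} = 25/3 − (1/3)q_{Kora}.
Plugging q_{Nadir} into Kora's best response: q_{Kora} = 10.5 − (1/3)(25/3 − (1/3)q_{Kora}) ⇒ (8/9)q_{Kora} = 139/18, so q_{Kora} = 8.6875.
Then q_{Nadir} = 25/3 − (1/3)·8.6875 = 5.4375.
P_{Kora} = 66 − 3·8.6875 − 2·5.4375 = 29.0625.

29.0625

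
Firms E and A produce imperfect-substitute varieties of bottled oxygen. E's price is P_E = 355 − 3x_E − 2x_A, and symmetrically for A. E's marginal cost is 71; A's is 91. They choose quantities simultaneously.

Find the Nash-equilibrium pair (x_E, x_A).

Firm E's profit: π = x_E(355 − 3x_E − 2x_A) − 71x_E.
∂π/∂x_E = 284 − 6x_E − 2x_A = 0 ⇒ x_E = 142/3 − (1/3)x_A.
Similarly x_A = 44 − (1/3)x_E.
Solving the two reaction functions simultaneously: (1 − (−1/3)(−1/3))x_E = 142/3 − (1/3)·44, so (8/9)x_E = 98/3 and x_E = 36.75.
Then x_A = 44 − (1/3)·36.75 = 31.75.

36.75, 31.75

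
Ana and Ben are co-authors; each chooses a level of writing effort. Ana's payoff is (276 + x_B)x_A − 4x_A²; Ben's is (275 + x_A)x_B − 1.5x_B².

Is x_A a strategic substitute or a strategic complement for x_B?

strategic complements

Expanding Ana's payoff: 276x_A + x_Bx_A − 4x_A².
∂π/∂x_A = 276 + x_B − 8x_A = 0, so x_A = 34.5 + 0.125x_B.
The best-response slope dx_A/dx_B = 0.125 > 0: the reaction function is upward-sloping, so the choices are strategic complements.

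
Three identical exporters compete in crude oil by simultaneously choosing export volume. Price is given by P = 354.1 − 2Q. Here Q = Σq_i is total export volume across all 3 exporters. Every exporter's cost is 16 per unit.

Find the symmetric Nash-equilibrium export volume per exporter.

42.2625

A representative exporter's profit is π_i = q_i(354.1 − 2Q) − 16q_i, with Q = q_i + Σ_{j≠i} q_j.
First-order condition: 338.1 − 4q_i − 2Σ_{j≠i} q_j = 0.
In a symmetric equilibrium every exporter chooses the same q, so Σ_{j≠i} q_j = 2q. The condition becomes 338.1 − 8q = 0, giving q = 338.1/8 = 42.2625.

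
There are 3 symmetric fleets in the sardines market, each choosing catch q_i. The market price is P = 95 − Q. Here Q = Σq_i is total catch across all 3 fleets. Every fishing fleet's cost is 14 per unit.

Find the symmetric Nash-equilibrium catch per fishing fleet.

20.25

A representative fishing fleet's profit is π_i = q_i(95 − Q) − 14q_i, with Q = q_i + Σ_{j≠i} q_j.
First-order condition: 81 − 2q_i − Σ_{j≠i} q_j = 0.
Imposing symmetry (q_j = q for all j) turns Σ_{j≠i} q_j into 2q, so 81 = 4q and q = 20.25.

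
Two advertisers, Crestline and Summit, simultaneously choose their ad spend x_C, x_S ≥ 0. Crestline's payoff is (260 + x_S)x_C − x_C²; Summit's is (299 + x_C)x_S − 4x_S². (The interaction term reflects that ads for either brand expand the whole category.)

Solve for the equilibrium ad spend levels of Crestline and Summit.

Expanding Crestline's payoff: 260x_C + x_Sx_C − x_C².
∂π/∂x_C = 260 + x_S − 2x_C = 0, so x_C = 130 + 0.5x_S.
Likewise for Summit: x_S = 37.375 + 0.125x_C.
Substituting the second reaction function into the first: x_C = 130 + 0.5(37.375 + 0.125x_C), which gives 0.9375x_C = 148.6875 ⇒ x_C = 158.6.
Then x_S = 37.375 + 0.125·158.6 = 57.2.

158.6, 57.2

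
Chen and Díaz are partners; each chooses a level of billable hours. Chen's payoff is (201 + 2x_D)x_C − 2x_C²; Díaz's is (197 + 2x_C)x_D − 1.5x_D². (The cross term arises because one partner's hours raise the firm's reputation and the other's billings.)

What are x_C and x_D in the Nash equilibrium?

Expanding Chen's payoff: 201x_C + 2x_Dx_C − 2x_C².
∂π/∂x_C = 201 + 2x_D − 4x_C = 0, so x_C = 50.25 + 0.5x_D.
Likewise for Díaz: x_D = 197/3 + (2/3)x_C.
Substituting the second reaction function into the first: x_C = 50.25 + 0.5(197/3 + (2/3)x_C), which gives (2/3)x_C = 997/12 ⇒ x_C = 124.625.
Then x_D = 197/3 + (2/3)·124.625 = 148.75.

124.625, 148.75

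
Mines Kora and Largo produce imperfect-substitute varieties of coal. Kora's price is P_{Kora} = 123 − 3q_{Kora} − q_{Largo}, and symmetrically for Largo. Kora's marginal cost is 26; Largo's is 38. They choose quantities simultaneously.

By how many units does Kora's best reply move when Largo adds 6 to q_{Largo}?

-1

Mine Kora's profit: π = q_{Kora}(123 − 3q_{Kora} − q_{Largo}) − 26q_{Kora}.
∂π/∂q_{Kora} = 97 − 6q_{Kora} − q_{Largo} = 0 ⇒ q_{Kora} = 97/6 − (1/6)q_{Largo}.
The reaction-function slope is −1/6, so a 6-unit rise in q_{Largo} moves q_{Kora} by −1/6 × 6 = −1. Kora's best response falls — the actions are strategic substitutes.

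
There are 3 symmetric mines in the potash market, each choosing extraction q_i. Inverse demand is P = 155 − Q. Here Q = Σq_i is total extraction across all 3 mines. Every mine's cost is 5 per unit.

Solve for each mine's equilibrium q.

A representative mine's profit is π_i = q_i(155 − Q) − 5q_i, with Q = q_i + Σ_{j≠i} q_j.
First-order condition: 150 − 2q_i − Σ_{j≠i} q_j = 0.
Imposing symmetry (q_j = q for all j) turns Σ_{j≠i} q_j into 2q, so 150 = 4q and q = 37.5.

37.5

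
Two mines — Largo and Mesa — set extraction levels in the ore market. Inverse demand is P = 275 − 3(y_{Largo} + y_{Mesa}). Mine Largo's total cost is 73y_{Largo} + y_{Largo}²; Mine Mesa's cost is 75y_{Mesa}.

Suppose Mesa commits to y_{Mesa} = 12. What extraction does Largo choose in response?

20.75

Mine Largo's profit: π = y_{Largo}(275 − 3(y_{Largo} + y_{Mesa})) − 73y_{Largo} − y_{Largo}².
∂π/∂y_{Largo} = 202 − 8y_{Largo} − 3y_{Mesa} = 0, so y_{Largo} = 25.25 − 0.375y_{Mesa}.
At y_{Mesa} = 12: y_{Largo} = 25.25 − 0.375·12 = 20.75.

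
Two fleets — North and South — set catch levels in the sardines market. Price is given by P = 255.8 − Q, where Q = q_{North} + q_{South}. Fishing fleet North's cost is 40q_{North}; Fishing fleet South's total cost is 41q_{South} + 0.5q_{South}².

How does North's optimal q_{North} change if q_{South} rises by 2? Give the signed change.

Fishing fleet North's profit: π = q_{North}(255.8 − (q_{North} + q_{South})) − 40q_{North}.
∂π/∂q_{North} = 215.8 − 2q_{North} − q_{South} = 0, so q_{North} = 107.9 − 0.5q_{South}.
The reaction-function slope is −0.5, so a 2-unit rise in q_{South} moves q_{North} by −0.5 × 2 = −1. North's best response falls — the actions are strategic substitutes.

-1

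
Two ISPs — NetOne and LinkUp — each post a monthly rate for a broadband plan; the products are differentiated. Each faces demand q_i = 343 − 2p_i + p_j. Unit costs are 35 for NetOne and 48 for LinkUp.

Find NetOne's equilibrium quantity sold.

208.8

NetOne's profit: π = (p_{NetOne} − 35)(343 − 2p_{NetOne} + p_{LinkUp}).
∂π/∂p_{NetOne} = 413 − 4p_{NetOne} + p_{LinkUp} = 0 ⇒ p_{NetOne} = 103.25 + 0.25p_{LinkUp}.
Similarly p_{LinkUp} = 109.75 + 0.25p_{NetOne}.
Substituting the second reaction function into the first: p_{NetOne} = 103.25 + 0.25(109.75 + 0.25p_{NetOne}), which gives 0.9375p_{NetOne} = 130.6875 ⇒ p_{NetOne} = 139.4.
Then p_{LinkUp} = 109.75 + 0.25·139.4 = 144.6.
q_{NetOne} = 343 − 2·139.4 + 144.6 = 208.8.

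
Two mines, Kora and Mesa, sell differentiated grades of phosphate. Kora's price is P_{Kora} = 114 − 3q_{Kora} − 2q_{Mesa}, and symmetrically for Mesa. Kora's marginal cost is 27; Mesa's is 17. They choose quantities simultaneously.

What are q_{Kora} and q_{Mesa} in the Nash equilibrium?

Mine Kora's profit: π = q_{Kora}(114 − 3q_{Kora} − 2q_{Mesa}) − 27q_{Kora}.
∂π/∂q_{Kora} = 87 − 6q_{Kora} − 2q_{Mesa} = 0 ⇒ q_{Kora} = 14.5 − (1/3)q_{Mesa}.
Similarly q_{Mesa} = 97/6 − (1/3)q_{Kora}.
Solving the two reaction functions simultaneously: (1 − (−1/3)(−1/3))q_{Kora} = 14.5 − (1/3)·(97/6), so (8/9)q_{Kora} = 82/9 and q_{Kora} = 10.25.
Then q_{Mesa} = 97/6 − (1/3)·10.25 = 12.75.

10.25, 12.75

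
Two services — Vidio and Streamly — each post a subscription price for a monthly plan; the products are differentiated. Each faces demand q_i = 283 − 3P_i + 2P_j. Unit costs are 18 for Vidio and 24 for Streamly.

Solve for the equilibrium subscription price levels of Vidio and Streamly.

Vidio's profit: π = (P_{Vidio} − 18)(283 − 3P_{Vidio} + 2P_{Streamly}).
∂π/∂P_{Vidio} = 337 − 6P_{Vidio} + 2P_{Streamly} = 0 ⇒ P_{Vidio} = 337/6 + (1/3)P_{Streamly}.
Similarly P_{Streamly} = 355/6 + (1/3)P_{Vidio}.
Solving the two reaction functions simultaneously: (1 − (1/3)(1/3))P_{Vidio} = 337/6 + (1/3)·(355/6), so (8/9)P_{Vidio} = 683/9 and P_{Vidio} = 85.375.
Then P_{Streamly} = 355/6 + (1/3)·85.375 = 87.625.

85.375, 87.625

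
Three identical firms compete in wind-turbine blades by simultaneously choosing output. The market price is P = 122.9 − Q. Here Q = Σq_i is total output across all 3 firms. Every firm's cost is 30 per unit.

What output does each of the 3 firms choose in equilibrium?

A representative firm's profit is π_i = q_i(122.9 − Q) − 30q_i, with Q = q_i + Σ_{j≠i} q_j.
First-order condition: 92.9 − 2q_i − Σ_{j≠i} q_j = 0.
In a symmetric equilibrium every firm chooses the same q, so Σ_{j≠i} q_j = 2q. The condition becomes 92.9 − 4q = 0, giving q = 92.9/4 = 23.225.

23.225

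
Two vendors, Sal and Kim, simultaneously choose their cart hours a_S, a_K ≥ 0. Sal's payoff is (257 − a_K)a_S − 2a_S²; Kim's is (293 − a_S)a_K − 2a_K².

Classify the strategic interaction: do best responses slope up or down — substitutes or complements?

Expanding Sal's payoff: 257a_S − a_Ka_S − 2a_S².
∂π/∂a_S = 257 − a_K − 4a_S = 0, so a_S = 64.25 − 0.25a_K.
The best-response slope da_S/da_K = −0.25 < 0: the reaction function is downward-sloping, so the choices are strategic substitutes.

strategic substitutes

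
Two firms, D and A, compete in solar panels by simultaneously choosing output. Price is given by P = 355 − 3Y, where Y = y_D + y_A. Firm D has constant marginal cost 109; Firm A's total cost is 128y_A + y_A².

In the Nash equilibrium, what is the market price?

208

Firm D's profit: π = y_D(355 − 3(y_D + y_A)) − 109y_D.
∂π/∂y_D = 246 − 6y_D − 3y_A = 0, so y_D = 41 − 0.5y_A.
For A: ∂π/∂y_A = 227 − 8y_A − 3y_D = 0 ⇒ y_A = 28.375 − 0.375y_D.
Substituting the second reaction function into the first: y_D = 41 − 0.5(28.375 − 0.375y_D), which gives 0.8125y_D = 26.8125 ⇒ y_D = 33.
Then y_A = 28.375 − 0.375·33 = 16.
Equilibrium price: P = 355 − 3·49 = 208.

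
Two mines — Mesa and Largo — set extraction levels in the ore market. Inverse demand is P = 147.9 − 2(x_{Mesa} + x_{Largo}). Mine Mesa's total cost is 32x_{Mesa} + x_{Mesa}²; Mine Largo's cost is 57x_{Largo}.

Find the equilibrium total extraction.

29.77

Mine Mesa's profit: π = x_{Mesa}(147.9 − 2(x_{Mesa} + x_{Largo})) − 32x_{Mesa} − x_{Mesa}².
∂π/∂x_{Mesa} = 115.9 − 6x_{Mesa} − 2x_{Largo} = 0, so x_{Mesa} = 1159/60 − (1/3)x_{Largo}.
For Largo: ∂π/∂x_{Largo} = 90.9 − 4x_{Largo} − 2x_{Mesa} = 0 ⇒ x_{Largo} = 22.725 − 0.5x_{Mesa}.
Substituting the second reaction function into the first: x_{Mesa} = 1159/60 − (1/3)(22.725 − 0.5x_{Mesa}), which gives (5/6)x_{Mesa} = 1409/120 ⇒ x_{Mesa} = 14.09.
Then x_{Largo} = 22.725 − 0.5·14.09 = 15.68.
Total extraction: 14.09 + 15.68 = 29.77.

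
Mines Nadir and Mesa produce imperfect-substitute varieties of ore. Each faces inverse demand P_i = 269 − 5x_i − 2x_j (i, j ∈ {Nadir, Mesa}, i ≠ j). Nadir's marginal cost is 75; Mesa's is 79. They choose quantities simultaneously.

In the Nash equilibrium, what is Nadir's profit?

1320.3125

Mine Nadir's profit: π = x_{Nadir}(269 − 5x_{Nadir} − 2x_{Mesa}) − 75x_{Nadir}.
∂π/∂x_{Nadir} = 194 − 10x_{Nadir} − 2x_{Mesa} = 0 ⇒ x_{Nadir} = 19.4 − 0.2x_{Mesa}.
Similarly x_{Mesa} = 19 − 0.2x_{Nadir}.
Solving the two reaction functions simultaneously: (1 − (−0.2)(−0.2))x_{Nadir} = 19.4 − 0.2·19, so 0.96x_{Nadir} = 15.6 and x_{Nadir} = 16.25.
Then x_{Mesa} = 19 − 0.2·16.25 = 15.75.
P_{Nadir} = 269 − 5·16.25 − 2·15.75 = 156.25.
Profit = (156.25 − 75)·16.25 = 1320.3125.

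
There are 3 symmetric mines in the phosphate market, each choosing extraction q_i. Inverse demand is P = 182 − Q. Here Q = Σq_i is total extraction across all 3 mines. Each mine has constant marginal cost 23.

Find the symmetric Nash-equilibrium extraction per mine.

A representative mine's profit is π_i = q_i(182 − Q) − 23q_i, with Q = q_i + Σ_{j≠i} q_j.
First-order condition: 159 − 2q_i − Σ_{j≠i} q_j = 0.
With identical mines, set every q_j = q: then 159 − 2q − 2q = 0, i.e. q = 159/4 = 39.75.

39.75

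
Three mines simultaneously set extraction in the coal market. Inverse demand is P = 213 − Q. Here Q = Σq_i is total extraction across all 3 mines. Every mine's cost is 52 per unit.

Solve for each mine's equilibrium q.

A representative mine's profit is π_i = q_i(213 − Q) − 52q_i, with Q = q_i + Σ_{j≠i} q_j.
First-order condition: 161 − 2q_i − Σ_{j≠i} q_j = 0.
With identical mines, set every q_j = q: then 161 − 2q − 2q = 0, i.e. q = 161/4 = 40.25.

40.25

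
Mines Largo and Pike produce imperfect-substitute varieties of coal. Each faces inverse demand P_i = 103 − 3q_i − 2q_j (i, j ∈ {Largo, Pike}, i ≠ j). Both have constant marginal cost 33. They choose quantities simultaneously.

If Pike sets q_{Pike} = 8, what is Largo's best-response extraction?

Mine Largo's profit: π = q_{Largo}(103 − 3q_{Largo} − 2q_{Pike}) − 33q_{Largo}.
∂π/∂q_{Largo} = 70 − 6q_{Largo} − 2q_{Pike} = 0 ⇒ q_{Largo} = 35/3 − (1/3)q_{Pike}.
At q_{Pike} = 8: q_{Largo} = 35/3 − (1/3)·8 = 9.

9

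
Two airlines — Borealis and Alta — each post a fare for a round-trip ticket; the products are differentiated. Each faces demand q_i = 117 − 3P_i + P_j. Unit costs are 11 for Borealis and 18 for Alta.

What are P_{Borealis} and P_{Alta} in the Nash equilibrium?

Borealis's profit: π = (P_{Borealis} − 11)(117 − 3P_{Borealis} + P_{Alta}).
∂π/∂P_{Borealis} = 150 − 6P_{Borealis} + P_{Alta} = 0 ⇒ P_{Borealis} = 25 + (1/6)P_{Alta}.
Similarly P_{Alta} = 28.5 + (1/6)P_{Borealis}.
Substituting the second reaction function into the first: P_{Borealis} = 25 + (1/6)(28.5 + (1/6)P_{Borealis}), which gives (35/36)P_{Borealis} = 29.75 ⇒ P_{Borealis} = 30.6.
Then P_{Alta} = 28.5 + (1/6)·30.6 = 33.6.

30.6, 33.6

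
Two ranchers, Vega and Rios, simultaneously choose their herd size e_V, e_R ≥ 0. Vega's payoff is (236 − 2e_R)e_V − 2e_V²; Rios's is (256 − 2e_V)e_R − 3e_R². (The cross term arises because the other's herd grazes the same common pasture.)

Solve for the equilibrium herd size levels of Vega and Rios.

45.2, 27.6

Expanding Vega's payoff: 236e_V − 2e_Re_V − 2e_V².
∂π/∂e_V = 236 − 2e_R − 4e_V = 0, so e_V = 59 − 0.5e_R.
Likewise for Rios: e_R = 128/3 − (1/3)e_V.
Plugging e_R into Vega's best response: e_V = 59 − 0.5(128/3 − (1/3)e_V) ⇒ (5/6)e_V = 113/3, so e_V = 45.2.
Then e_R = 128/3 − (1/3)·45.2 = 27.6.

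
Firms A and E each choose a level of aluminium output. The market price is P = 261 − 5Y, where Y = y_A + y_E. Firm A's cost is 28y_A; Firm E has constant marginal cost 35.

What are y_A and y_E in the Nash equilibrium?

Firm A's profit: π = y_A(261 − 5(y_A + y_E)) − 28y_A.
∂π/∂y_A = 233 − 10y_A − 5y_E = 0, so y_A = 23.3 − 0.5y_E.
By the same steps for E: y_E = 22.6 − 0.5y_A.
Solving the two reaction functions simultaneously: (1 − (−0.5)(−0.5))y_A = 23.3 − 0.5·22.6, so 0.75y_A = 12 and y_A = 16.
Then y_E = 22.6 − 0.5·16 = 14.6.

16, 14.6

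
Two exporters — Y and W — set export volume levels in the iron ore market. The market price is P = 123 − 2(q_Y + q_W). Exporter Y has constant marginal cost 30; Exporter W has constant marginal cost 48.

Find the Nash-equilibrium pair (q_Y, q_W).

18.5, 9.5

Exporter Y's profit: π = q_Y(123 − 2(q_Y + q_W)) − 30q_Y.
∂π/∂q_Y = 93 − 4q_Y − 2q_W = 0, so q_Y = 23.25 − 0.5q_W.
By the same steps for W: q_W = 18.75 − 0.5q_Y.
Substituting the second reaction function into the first: q_Y = 23.25 − 0.5(18.75 − 0.5q_Y), which gives 0.75q_Y = 13.875 ⇒ q_Y = 18.5.
Then q_W = 18.75 − 0.5·18.5 = 9.5.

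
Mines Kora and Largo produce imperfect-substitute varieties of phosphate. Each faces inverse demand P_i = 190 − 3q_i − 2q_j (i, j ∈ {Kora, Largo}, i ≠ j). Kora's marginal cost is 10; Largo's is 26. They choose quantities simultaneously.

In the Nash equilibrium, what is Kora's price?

80.5

Mine Kora's profit: π = q_{Kora}(190 − 3q_{Kora} − 2q_{Largo}) − 10q_{Kora}.
∂π/∂q_{Kora} = 180 − 6q_{Kora} − 2q_{Largo} = 0 ⇒ q_{Kora} = 30 − (1/3)q_{Largo}.
Similarly q_{Largo} = 82/3 − (1/3)q_{Kora}.
Plugging q_{Largo} into Kora's best response: q_{Kora} = 30 − (1/3)(82/3 − (1/3)q_{Kora}) ⇒ (8/9)q_{Kora} = 188/9, so q_{Kora} = 23.5.
Then q_{Largo} = 82/3 − (1/3)·23.5 = 19.5.
P_{Kora} = 190 − 3·23.5 − 2·19.5 = 80.5.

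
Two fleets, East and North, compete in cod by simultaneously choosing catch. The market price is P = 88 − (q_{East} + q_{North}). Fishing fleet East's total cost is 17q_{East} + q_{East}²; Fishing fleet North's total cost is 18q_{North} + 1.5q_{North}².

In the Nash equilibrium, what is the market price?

62

Fishing fleet East's profit: π = q_{East}(88 − (q_{East} + q_{North})) − 17q_{East} − q_{East}².
∂π/∂q_{East} = 71 − 4q_{East} − q_{North} = 0, so q_{East} = 17.75 − 0.25q_{North}.
For North: ∂π/∂q_{North} = 70 − 5q_{North} − q_{East} = 0 ⇒ q_{North} = 14 − 0.2q_{East}.
Solving the two reaction functions simultaneously: (1 − (−0.25)(−0.2))q_{East} = 17.75 − 0.25·14, so 0.95q_{East} = 14.25 and q_{East} = 15.
Then q_{North} = 14 − 0.2·15 = 11.
Equilibrium price: P = 88 − 26 = 62.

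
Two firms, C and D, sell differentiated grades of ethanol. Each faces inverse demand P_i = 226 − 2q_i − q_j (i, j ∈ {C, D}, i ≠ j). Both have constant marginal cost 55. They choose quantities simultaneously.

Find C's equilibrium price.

Firm C's profit: π = q_C(226 − 2q_C − q_D) − 55q_C.
∂π/∂q_C = 171 − 4q_C − q_D = 0 ⇒ q_C = 42.75 − 0.25q_D.
Setting q_C = q_D in the reaction function: q_C = 42.75 − 0.25q_C, so q_C = 42.75 / 1.25 = 34.2.
P_C = 226 − 2·34.2 − 34.2 = 123.4.

123.4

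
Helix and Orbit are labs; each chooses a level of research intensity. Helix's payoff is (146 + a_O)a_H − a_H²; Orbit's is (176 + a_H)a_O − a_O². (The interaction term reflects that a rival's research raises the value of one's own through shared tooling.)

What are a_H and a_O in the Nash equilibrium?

156, 166

Expanding Helix's payoff: 146a_H + a_Oa_H − a_H².
∂π/∂a_H = 146 + a_O − 2a_H = 0, so a_H = 73 + 0.5a_O.
Likewise for Orbit: a_O = 88 + 0.5a_H.
Substituting the second reaction function into the first: a_H = 73 + 0.5(88 + 0.5a_H), which gives 0.75a_H = 117 ⇒ a_H = 156.
Then a_O = 88 + 0.5·156 = 166.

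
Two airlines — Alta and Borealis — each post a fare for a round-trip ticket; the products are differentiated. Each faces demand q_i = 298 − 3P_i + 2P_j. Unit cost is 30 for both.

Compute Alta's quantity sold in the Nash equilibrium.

201

Alta's profit: π = (P_{Alta} − 30)(298 − 3P_{Alta} + 2P_{Borealis}).
∂π/∂P_{Alta} = 388 − 6P_{Alta} + 2P_{Borealis} = 0 ⇒ P_{Alta} = 194/3 + (1/3)P_{Borealis}.
Setting P_{Alta} = P_{Borealis} in the reaction function: P_{Alta} = 194/3 + (1/3)P_{Alta}, so P_{Alta} = (194/3) / (2/3) = 97.
q_{Alta} = 298 − 3·97 + 2·97 = 201.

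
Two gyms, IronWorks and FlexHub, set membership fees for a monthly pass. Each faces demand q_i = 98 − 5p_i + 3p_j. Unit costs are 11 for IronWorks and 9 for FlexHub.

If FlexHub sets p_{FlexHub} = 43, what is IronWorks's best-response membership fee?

28.2

IronWorks's profit: π = (p_{IronWorks} − 11)(98 − 5p_{IronWorks} + 3p_{FlexHub}).
∂π/∂p_{IronWorks} = 153 − 10p_{IronWorks} + 3p_{FlexHub} = 0 ⇒ p_{IronWorks} = 15.3 + 0.3p_{FlexHub}.
At p_{FlexHub} = 43: p_{IronWorks} = 15.3 + 0.3·43 = 28.2.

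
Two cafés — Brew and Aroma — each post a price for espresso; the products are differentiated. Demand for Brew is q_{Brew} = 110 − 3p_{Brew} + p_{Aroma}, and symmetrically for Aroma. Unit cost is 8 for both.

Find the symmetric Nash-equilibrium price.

Brew's profit: π = (p_{Brew} − 8)(110 − 3p_{Brew} + p_{Aroma}).
∂π/∂p_{Brew} = 134 − 6p_{Brew} + p_{Aroma} = 0 ⇒ p_{Brew} = 67/3 + (1/6)p_{Aroma}.
By symmetry p_{Aroma} = p_{Brew}; substituting into the reaction function, (5/6)p_{Brew} = 67/3 and p_{Brew} = 26.8.

26.8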